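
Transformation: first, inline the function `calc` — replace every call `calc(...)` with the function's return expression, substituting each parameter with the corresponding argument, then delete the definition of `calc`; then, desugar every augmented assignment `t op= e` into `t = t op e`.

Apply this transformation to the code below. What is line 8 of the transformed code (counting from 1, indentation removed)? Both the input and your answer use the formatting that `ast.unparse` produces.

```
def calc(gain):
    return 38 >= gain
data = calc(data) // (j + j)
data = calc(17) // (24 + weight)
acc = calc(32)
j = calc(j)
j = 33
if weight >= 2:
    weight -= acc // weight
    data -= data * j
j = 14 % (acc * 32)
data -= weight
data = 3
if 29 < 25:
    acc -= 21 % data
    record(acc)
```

Transformed code:
data = (38 >= data) // (j + j)
data = (38 >= 17) // (24 + weight)
acc = 38 >= 32
j = 38 >= j
j = 33
if weight >= 2:
    weight = weight - acc // weight
    data = data - data * j
j = 14 % (acc * 32)
data = data - weight
data = 3
if 29 < 25:
    acc = acc - 21 % data
    record(acc)

data = data - data * j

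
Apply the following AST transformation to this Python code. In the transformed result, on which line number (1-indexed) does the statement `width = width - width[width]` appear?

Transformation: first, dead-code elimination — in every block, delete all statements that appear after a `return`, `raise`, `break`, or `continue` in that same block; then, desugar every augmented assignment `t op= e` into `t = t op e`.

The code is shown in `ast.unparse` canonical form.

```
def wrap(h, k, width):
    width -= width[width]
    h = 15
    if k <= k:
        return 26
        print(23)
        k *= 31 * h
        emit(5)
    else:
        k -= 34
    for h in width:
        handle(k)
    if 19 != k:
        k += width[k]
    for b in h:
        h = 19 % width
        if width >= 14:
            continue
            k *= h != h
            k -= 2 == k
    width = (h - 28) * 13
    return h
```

Transformed code:
def wrap(h, k, width):
    width = width - width[width]
    h = 15
    if k <= k:
        return 26
    else:
        k = k - 34
    for h in width:
        handle(k)
    if 19 != k:
        k = k + width[k]
    for b in h:
        h = 19 % width
        if width >= 14:
            continue
    width = (h - 28) * 13
    return h

2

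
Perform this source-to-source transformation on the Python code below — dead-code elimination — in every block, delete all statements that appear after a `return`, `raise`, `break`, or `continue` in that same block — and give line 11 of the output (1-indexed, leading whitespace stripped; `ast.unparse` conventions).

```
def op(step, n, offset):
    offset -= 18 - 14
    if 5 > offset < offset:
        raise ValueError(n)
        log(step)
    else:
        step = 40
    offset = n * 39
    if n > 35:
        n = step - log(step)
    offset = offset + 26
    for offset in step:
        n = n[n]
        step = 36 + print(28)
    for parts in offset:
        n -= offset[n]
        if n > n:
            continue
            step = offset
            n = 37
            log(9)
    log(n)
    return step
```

Transformed code:
def op(step, n, offset):
    offset -= 18 - 14
    if 5 > offset < offset:
        raise ValueError(n)
    else:
        step = 40
    offset = n * 39
    if n > 35:
        n = step - log(step)
    offset = offset + 26
    for offset in step:
        n = n[n]
        step = 36 + print(28)
    for parts in offset:
        n -= offset[n]
        if n > n:
            continue
    log(n)
    return step

for offset in step:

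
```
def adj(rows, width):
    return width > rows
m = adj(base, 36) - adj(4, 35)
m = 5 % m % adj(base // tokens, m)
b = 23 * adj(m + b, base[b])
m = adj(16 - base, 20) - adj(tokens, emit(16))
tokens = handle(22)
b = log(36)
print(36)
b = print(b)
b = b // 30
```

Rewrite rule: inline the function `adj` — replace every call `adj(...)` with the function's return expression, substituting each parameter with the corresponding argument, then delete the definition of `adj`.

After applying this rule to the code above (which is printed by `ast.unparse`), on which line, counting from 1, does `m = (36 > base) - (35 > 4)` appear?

Transformed code:
m = (36 > base) - (35 > 4)
m = 5 % m % (m > base // tokens)
b = 23 * (base[b] > m + b)
m = (20 > 16 - base) - (emit(16) > tokens)
tokens = handle(22)
b = log(36)
print(36)
b = print(b)
b = b // 30

1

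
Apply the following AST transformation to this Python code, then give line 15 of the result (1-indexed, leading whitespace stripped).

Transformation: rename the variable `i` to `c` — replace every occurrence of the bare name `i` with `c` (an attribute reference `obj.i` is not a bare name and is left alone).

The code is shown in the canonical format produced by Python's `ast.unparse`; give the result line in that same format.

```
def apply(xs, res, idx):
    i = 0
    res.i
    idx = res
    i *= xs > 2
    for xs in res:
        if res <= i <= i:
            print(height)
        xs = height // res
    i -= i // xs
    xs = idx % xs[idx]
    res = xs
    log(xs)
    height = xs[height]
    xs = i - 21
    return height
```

xs = c - 21

Transformed code:
def apply(xs, res, idx):
    c = 0
    res.i
    idx = res
    c *= xs > 2
    for xs in res:
        if res <= c <= c:
            print(height)
        xs = height // res
    c -= c // xs
    xs = idx % xs[idx]
    res = xs
    log(xs)
    height = xs[height]
    xs = c - 21
    return height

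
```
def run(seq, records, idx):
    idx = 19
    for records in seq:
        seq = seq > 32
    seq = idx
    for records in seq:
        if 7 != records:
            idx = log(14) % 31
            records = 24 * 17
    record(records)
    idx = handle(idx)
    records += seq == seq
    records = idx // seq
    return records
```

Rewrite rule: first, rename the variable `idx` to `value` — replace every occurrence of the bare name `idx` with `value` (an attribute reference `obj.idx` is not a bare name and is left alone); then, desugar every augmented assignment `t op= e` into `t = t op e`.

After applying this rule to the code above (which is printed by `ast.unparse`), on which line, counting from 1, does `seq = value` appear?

Transformed code:
def run(seq, records, value):
    value = 19
    for records in seq:
        seq = seq > 32
    seq = value
    for records in seq:
        if 7 != records:
            value = log(14) % 31
            records = 24 * 17
    record(records)
    value = handle(value)
    records = records + (seq == seq)
    records = value // seq
    return records

5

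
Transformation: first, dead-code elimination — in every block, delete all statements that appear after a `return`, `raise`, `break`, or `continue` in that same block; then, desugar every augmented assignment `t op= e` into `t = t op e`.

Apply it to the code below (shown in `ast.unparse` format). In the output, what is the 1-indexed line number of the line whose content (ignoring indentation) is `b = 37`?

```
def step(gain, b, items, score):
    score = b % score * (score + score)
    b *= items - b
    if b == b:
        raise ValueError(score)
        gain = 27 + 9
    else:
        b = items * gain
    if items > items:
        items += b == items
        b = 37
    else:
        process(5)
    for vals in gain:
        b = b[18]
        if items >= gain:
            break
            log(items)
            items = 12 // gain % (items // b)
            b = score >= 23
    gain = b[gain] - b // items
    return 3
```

10

Transformed code:
def step(gain, b, items, score):
    score = b % score * (score + score)
    b = b * (items - b)
    if b == b:
        raise ValueError(score)
    else:
        b = items * gain
    if items > items:
        items = items + (b == items)
        b = 37
    else:
        process(5)
    for vals in gain:
        b = b[18]
        if items >= gain:
            break
    gain = b[gain] - b // items
    return 3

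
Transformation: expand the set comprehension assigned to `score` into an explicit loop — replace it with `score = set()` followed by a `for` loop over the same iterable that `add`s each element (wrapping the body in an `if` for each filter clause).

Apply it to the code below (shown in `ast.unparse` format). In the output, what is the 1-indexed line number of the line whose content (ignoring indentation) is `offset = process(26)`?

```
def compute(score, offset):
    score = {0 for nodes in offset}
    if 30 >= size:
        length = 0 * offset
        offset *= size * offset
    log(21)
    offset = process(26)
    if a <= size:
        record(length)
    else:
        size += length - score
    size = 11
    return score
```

Transformed code:
def compute(score, offset):
    score = set()
    for nodes in offset:
        score.add(0)
    if 30 >= size:
        length = 0 * offset
        offset *= size * offset
    log(21)
    offset = process(26)
    if a <= size:
        record(length)
    else:
        size += length - score
    size = 11
    return score

9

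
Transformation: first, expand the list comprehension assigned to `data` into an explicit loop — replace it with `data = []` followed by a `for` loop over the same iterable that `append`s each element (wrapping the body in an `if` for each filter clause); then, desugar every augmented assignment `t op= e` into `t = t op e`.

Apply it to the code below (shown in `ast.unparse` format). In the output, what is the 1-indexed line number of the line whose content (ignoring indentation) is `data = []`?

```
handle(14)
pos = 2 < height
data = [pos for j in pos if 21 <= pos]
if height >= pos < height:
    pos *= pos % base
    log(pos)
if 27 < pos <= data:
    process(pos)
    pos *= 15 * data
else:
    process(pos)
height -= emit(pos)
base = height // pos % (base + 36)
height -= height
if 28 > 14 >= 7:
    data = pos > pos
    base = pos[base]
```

3

Transformed code:
handle(14)
pos = 2 < height
data = []
for j in pos:
    if 21 <= pos:
        data.append(pos)
if height >= pos < height:
    pos = pos * (pos % base)
    log(pos)
if 27 < pos <= data:
    process(pos)
    pos = pos * (15 * data)
else:
    process(pos)
height = height - emit(pos)
base = height // pos % (base + 36)
height = height - height
if 28 > 14 >= 7:
    data = pos > pos
    base = pos[base]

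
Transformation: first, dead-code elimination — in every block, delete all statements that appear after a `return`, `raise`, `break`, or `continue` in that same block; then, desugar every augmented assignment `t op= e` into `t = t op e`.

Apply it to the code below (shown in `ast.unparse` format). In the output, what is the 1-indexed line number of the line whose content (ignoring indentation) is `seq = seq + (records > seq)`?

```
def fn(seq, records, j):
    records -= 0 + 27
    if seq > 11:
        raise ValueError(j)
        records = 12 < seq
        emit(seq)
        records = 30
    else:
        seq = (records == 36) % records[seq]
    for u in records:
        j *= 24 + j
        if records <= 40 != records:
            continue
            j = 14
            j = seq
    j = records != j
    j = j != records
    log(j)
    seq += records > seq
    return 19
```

Transformed code:
def fn(seq, records, j):
    records = records - (0 + 27)
    if seq > 11:
        raise ValueError(j)
    else:
        seq = (records == 36) % records[seq]
    for u in records:
        j = j * (24 + j)
        if records <= 40 != records:
            continue
    j = records != j
    j = j != records
    log(j)
    seq = seq + (records > seq)
    return 19

14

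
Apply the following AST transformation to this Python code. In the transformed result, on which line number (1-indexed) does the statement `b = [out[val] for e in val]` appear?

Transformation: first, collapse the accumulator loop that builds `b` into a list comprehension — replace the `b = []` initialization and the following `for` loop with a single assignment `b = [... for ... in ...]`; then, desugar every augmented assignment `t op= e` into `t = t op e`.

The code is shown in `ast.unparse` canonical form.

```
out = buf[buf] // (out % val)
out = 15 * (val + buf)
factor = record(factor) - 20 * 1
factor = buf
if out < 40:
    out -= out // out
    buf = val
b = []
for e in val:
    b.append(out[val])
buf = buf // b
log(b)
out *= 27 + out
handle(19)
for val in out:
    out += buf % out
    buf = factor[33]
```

8

Transformed code:
out = buf[buf] // (out % val)
out = 15 * (val + buf)
factor = record(factor) - 20 * 1
factor = buf
if out < 40:
    out = out - out // out
    buf = val
b = [out[val] for e in val]
buf = buf // b
log(b)
out = out * (27 + out)
handle(19)
for val in out:
    out = out + buf % out
    buf = factor[33]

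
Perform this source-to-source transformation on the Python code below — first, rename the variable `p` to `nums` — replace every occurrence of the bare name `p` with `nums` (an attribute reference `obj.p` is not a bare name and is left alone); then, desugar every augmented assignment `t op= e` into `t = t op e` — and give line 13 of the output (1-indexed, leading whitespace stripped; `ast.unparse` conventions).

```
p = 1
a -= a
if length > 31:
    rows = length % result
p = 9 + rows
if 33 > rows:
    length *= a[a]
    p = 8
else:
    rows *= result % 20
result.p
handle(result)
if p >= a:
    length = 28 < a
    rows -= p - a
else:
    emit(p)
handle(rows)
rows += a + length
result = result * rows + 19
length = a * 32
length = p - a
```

if nums >= a:

Transformed code:
nums = 1
a = a - a
if length > 31:
    rows = length % result
nums = 9 + rows
if 33 > rows:
    length = length * a[a]
    nums = 8
else:
    rows = rows * (result % 20)
result.p
handle(result)
if nums >= a:
    length = 28 < a
    rows = rows - (nums - a)
else:
    emit(nums)
handle(rows)
rows = rows + (a + length)
result = result * rows + 19
length = a * 32
length = nums - a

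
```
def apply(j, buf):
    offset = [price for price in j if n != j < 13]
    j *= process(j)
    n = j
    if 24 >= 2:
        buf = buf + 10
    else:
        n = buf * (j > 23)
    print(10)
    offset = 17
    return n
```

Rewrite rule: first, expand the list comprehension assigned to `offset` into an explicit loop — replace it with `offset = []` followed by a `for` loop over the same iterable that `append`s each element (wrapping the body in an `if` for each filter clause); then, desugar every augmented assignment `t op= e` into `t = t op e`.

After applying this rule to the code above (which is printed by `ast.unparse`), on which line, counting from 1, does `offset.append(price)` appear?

5

Transformed code:
def apply(j, buf):
    offset = []
    for price in j:
        if n != j < 13:
            offset.append(price)
    j = j * process(j)
    n = j
    if 24 >= 2:
        buf = buf + 10
    else:
        n = buf * (j > 23)
    print(10)
    offset = 17
    return n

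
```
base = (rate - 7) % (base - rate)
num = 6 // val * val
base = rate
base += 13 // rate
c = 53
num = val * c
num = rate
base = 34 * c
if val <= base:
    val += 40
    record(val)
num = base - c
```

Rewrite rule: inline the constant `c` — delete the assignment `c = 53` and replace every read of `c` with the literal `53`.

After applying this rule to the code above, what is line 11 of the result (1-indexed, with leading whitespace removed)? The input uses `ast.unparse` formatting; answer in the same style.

Transformed code:
base = (rate - 7) % (base - rate)
num = 6 // val * val
base = rate
base += 13 // rate
num = val * 53
num = rate
base = 34 * 53
if val <= base:
    val += 40
    record(val)
num = base - 53

num = base - 53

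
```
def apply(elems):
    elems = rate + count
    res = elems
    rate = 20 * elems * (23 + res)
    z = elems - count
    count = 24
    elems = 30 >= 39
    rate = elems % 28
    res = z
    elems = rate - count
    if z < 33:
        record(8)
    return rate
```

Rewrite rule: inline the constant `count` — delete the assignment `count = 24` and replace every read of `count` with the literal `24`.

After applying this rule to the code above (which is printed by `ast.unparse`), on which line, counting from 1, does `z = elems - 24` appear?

5

Transformed code:
def apply(elems):
    elems = rate + 24
    res = elems
    rate = 20 * elems * (23 + res)
    z = elems - 24
    elems = 30 >= 39
    rate = elems % 28
    res = z
    elems = rate - 24
    if z < 33:
        record(8)
    return rate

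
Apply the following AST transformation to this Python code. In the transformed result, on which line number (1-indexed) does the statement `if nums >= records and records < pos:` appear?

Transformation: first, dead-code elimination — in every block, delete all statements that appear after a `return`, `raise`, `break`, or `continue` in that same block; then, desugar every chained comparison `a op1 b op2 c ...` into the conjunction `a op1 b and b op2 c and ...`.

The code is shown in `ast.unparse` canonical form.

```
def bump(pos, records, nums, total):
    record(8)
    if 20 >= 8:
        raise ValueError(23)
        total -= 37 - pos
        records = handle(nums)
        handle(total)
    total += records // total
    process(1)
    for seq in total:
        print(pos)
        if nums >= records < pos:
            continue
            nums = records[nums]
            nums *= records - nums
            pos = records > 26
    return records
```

9

Transformed code:
def bump(pos, records, nums, total):
    record(8)
    if 20 >= 8:
        raise ValueError(23)
    total += records // total
    process(1)
    for seq in total:
        print(pos)
        if nums >= records and records < pos:
            continue
    return records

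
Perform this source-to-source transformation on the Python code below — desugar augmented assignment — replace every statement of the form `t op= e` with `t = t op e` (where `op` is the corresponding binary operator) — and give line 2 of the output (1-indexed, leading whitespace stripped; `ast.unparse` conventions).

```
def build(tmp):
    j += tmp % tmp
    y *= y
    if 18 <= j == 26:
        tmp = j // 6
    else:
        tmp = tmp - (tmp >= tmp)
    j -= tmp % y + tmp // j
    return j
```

Transformed code:
def build(tmp):
    j = j + tmp % tmp
    y = y * y
    if 18 <= j == 26:
        tmp = j // 6
    else:
        tmp = tmp - (tmp >= tmp)
    j = j - (tmp % y + tmp // j)
    return j

j = j + tmp % tmp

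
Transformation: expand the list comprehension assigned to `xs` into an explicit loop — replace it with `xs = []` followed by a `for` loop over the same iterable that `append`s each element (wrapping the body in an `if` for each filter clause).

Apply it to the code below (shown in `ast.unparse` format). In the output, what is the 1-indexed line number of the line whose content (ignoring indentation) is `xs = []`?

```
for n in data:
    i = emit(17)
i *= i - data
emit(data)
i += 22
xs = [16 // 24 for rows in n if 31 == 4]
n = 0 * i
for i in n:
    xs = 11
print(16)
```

6

Transformed code:
for n in data:
    i = emit(17)
i *= i - data
emit(data)
i += 22
xs = []
for rows in n:
    if 31 == 4:
        xs.append(16 // 24)
n = 0 * i
for i in n:
    xs = 11
print(16)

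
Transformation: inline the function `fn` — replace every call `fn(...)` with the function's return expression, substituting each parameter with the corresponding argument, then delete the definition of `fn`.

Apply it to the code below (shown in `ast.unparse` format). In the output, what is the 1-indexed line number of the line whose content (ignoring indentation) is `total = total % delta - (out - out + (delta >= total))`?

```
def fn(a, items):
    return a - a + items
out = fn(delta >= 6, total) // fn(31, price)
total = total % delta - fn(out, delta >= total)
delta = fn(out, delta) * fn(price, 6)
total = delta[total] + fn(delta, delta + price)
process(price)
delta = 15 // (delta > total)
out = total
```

2

Transformed code:
out = ((delta >= 6) - (delta >= 6) + total) // (31 - 31 + price)
total = total % delta - (out - out + (delta >= total))
delta = (out - out + delta) * (price - price + 6)
total = delta[total] + (delta - delta + (delta + price))
process(price)
delta = 15 // (delta > total)
out = total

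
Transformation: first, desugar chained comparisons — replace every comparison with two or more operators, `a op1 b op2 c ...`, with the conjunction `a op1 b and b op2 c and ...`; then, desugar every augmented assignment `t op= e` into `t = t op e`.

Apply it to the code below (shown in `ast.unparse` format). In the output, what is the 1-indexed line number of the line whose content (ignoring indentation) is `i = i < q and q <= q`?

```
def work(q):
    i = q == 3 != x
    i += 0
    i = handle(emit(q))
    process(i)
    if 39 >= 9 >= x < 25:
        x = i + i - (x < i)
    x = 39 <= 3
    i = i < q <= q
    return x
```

Transformed code:
def work(q):
    i = q == 3 and 3 != x
    i = i + 0
    i = handle(emit(q))
    process(i)
    if 39 >= 9 and 9 >= x and (x < 25):
        x = i + i - (x < i)
    x = 39 <= 3
    i = i < q and q <= q
    return x

9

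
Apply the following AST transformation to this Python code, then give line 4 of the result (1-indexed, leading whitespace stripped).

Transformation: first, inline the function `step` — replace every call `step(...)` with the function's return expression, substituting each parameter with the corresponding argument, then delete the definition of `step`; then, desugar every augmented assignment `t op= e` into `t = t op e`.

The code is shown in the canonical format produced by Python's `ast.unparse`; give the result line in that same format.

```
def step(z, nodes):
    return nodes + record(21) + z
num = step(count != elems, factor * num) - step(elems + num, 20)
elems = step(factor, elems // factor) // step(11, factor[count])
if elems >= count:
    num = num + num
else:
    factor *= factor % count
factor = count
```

num = num + num

Transformed code:
num = factor * num + record(21) + (count != elems) - (20 + record(21) + (elems + num))
elems = (elems // factor + record(21) + factor) // (factor[count] + record(21) + 11)
if elems >= count:
    num = num + num
else:
    factor = factor * (factor % count)
factor = count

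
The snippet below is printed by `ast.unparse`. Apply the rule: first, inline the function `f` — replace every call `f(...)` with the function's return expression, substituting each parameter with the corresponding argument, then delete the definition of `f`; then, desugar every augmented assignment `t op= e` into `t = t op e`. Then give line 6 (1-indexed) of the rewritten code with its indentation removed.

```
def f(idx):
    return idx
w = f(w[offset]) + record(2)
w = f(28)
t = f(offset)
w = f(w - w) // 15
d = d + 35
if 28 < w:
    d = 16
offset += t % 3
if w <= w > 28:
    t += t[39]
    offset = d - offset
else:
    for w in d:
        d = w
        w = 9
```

Transformed code:
w = w[offset] + record(2)
w = 28
t = offset
w = (w - w) // 15
d = d + 35
if 28 < w:
    d = 16
offset = offset + t % 3
if w <= w > 28:
    t = t + t[39]
    offset = d - offset
else:
    for w in d:
        d = w
        w = 9

if 28 < w:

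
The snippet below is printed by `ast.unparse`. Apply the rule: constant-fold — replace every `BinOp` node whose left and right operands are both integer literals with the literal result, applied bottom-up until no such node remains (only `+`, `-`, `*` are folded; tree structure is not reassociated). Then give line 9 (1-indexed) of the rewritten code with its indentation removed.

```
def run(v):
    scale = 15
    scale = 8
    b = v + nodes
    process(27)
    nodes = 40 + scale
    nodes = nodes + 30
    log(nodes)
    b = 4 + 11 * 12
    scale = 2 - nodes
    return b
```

Transformed code:
def run(v):
    scale = 15
    scale = 8
    b = v + nodes
    process(27)
    nodes = 40 + scale
    nodes = nodes + 30
    log(nodes)
    b = 136
    scale = 2 - nodes
    return b

b = 136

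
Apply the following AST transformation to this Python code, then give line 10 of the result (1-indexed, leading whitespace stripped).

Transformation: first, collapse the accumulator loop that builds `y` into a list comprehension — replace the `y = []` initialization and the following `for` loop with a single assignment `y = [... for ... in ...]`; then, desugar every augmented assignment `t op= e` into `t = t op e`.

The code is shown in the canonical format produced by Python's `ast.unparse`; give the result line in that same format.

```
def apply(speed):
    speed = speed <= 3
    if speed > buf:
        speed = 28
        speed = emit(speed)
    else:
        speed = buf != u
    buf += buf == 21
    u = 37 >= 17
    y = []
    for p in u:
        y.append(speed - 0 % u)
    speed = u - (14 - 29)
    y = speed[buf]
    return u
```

Transformed code:
def apply(speed):
    speed = speed <= 3
    if speed > buf:
        speed = 28
        speed = emit(speed)
    else:
        speed = buf != u
    buf = buf + (buf == 21)
    u = 37 >= 17
    y = [speed - 0 % u for p in u]
    speed = u - (14 - 29)
    y = speed[buf]
    return u

y = [speed - 0 % u for p in u]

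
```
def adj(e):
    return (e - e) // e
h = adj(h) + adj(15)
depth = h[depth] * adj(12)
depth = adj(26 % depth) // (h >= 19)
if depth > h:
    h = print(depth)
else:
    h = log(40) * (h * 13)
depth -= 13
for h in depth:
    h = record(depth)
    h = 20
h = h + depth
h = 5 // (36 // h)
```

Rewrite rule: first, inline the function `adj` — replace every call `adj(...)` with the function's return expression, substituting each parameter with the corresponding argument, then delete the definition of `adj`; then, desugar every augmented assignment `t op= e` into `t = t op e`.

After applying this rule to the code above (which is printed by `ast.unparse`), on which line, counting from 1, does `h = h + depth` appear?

Transformed code:
h = (h - h) // h + (15 - 15) // 15
depth = h[depth] * ((12 - 12) // 12)
depth = (26 % depth - 26 % depth) // (26 % depth) // (h >= 19)
if depth > h:
    h = print(depth)
else:
    h = log(40) * (h * 13)
depth = depth - 13
for h in depth:
    h = record(depth)
    h = 20
h = h + depth
h = 5 // (36 // h)

12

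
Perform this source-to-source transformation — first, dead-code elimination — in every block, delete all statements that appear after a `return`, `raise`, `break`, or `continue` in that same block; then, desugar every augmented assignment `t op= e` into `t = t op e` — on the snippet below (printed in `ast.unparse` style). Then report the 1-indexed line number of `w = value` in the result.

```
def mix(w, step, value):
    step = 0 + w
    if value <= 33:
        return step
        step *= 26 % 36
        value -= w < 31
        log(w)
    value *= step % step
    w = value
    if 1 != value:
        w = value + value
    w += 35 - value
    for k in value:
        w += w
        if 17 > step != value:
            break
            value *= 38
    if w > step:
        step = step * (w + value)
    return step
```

6

Transformed code:
def mix(w, step, value):
    step = 0 + w
    if value <= 33:
        return step
    value = value * (step % step)
    w = value
    if 1 != value:
        w = value + value
    w = w + (35 - value)
    for k in value:
        w = w + w
        if 17 > step != value:
            break
    if w > step:
        step = step * (w + value)
    return step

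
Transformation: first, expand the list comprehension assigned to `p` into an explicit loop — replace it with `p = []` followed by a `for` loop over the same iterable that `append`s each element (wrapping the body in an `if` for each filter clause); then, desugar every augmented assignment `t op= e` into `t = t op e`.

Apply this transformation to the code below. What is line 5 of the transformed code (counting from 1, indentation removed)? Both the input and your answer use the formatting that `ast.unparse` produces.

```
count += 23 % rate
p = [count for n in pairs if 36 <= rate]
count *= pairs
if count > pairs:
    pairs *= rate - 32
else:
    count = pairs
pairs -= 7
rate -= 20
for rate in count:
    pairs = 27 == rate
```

Transformed code:
count = count + 23 % rate
p = []
for n in pairs:
    if 36 <= rate:
        p.append(count)
count = count * pairs
if count > pairs:
    pairs = pairs * (rate - 32)
else:
    count = pairs
pairs = pairs - 7
rate = rate - 20
for rate in count:
    pairs = 27 == rate

p.append(count)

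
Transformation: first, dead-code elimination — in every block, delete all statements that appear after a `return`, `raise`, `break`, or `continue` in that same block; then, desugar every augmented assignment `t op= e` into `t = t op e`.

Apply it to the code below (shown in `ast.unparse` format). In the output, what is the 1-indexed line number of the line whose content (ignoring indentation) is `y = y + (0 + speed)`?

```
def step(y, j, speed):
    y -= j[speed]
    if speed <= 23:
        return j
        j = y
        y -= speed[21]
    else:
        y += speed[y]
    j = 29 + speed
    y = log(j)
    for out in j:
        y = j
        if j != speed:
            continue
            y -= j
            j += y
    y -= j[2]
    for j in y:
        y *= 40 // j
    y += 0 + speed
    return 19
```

16

Transformed code:
def step(y, j, speed):
    y = y - j[speed]
    if speed <= 23:
        return j
    else:
        y = y + speed[y]
    j = 29 + speed
    y = log(j)
    for out in j:
        y = j
        if j != speed:
            continue
    y = y - j[2]
    for j in y:
        y = y * (40 // j)
    y = y + (0 + speed)
    return 19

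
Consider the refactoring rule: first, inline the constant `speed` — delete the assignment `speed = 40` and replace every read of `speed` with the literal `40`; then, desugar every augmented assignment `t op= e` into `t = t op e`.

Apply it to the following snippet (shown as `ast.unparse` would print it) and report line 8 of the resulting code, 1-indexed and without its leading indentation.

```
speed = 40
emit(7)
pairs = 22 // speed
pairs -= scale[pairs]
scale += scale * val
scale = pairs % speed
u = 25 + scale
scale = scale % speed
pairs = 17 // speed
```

Transformed code:
emit(7)
pairs = 22 // 40
pairs = pairs - scale[pairs]
scale = scale + scale * val
scale = pairs % 40
u = 25 + scale
scale = scale % 40
pairs = 17 // 40

pairs = 17 // 40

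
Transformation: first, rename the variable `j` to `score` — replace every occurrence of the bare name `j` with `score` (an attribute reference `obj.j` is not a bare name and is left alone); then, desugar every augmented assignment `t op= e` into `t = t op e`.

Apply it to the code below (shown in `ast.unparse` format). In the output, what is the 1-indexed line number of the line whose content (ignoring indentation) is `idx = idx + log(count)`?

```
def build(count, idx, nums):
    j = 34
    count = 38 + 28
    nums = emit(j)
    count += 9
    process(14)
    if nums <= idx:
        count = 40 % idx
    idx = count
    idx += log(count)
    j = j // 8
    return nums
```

Transformed code:
def build(count, idx, nums):
    score = 34
    count = 38 + 28
    nums = emit(score)
    count = count + 9
    process(14)
    if nums <= idx:
        count = 40 % idx
    idx = count
    idx = idx + log(count)
    score = score // 8
    return nums

10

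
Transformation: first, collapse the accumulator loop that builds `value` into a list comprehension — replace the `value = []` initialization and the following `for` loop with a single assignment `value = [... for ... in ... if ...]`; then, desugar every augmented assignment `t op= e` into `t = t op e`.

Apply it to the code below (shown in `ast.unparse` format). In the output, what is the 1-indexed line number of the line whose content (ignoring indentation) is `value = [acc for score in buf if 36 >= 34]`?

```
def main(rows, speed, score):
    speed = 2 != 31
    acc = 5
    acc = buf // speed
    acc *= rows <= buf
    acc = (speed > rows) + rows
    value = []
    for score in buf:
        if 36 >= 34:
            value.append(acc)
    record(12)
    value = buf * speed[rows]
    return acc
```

Transformed code:
def main(rows, speed, score):
    speed = 2 != 31
    acc = 5
    acc = buf // speed
    acc = acc * (rows <= buf)
    acc = (speed > rows) + rows
    value = [acc for score in buf if 36 >= 34]
    record(12)
    value = buf * speed[rows]
    return acc

7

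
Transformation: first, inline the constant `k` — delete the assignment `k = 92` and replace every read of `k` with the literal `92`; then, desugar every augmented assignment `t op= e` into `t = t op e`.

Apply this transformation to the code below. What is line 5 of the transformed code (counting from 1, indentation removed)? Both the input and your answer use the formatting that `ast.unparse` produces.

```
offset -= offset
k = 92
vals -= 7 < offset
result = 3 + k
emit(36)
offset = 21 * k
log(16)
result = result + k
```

offset = 21 * 92

Transformed code:
offset = offset - offset
vals = vals - (7 < offset)
result = 3 + 92
emit(36)
offset = 21 * 92
log(16)
result = result + 92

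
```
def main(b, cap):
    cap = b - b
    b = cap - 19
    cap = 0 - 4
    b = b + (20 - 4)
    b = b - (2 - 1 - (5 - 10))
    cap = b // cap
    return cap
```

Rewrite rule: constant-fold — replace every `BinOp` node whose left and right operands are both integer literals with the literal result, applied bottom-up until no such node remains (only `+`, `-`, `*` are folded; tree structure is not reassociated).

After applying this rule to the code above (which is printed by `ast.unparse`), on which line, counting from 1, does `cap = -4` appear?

4

Transformed code:
def main(b, cap):
    cap = b - b
    b = cap - 19
    cap = -4
    b = b + 16
    b = b - 6
    cap = b // cap
    return cap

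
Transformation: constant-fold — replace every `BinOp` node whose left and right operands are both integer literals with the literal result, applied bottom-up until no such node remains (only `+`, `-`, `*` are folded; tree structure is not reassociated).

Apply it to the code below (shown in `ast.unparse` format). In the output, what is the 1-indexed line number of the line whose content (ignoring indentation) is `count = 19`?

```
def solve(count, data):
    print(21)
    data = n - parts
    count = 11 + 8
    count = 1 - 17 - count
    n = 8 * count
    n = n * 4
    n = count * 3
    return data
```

Transformed code:
def solve(count, data):
    print(21)
    data = n - parts
    count = 19
    count = -16 - count
    n = 8 * count
    n = n * 4
    n = count * 3
    return data

4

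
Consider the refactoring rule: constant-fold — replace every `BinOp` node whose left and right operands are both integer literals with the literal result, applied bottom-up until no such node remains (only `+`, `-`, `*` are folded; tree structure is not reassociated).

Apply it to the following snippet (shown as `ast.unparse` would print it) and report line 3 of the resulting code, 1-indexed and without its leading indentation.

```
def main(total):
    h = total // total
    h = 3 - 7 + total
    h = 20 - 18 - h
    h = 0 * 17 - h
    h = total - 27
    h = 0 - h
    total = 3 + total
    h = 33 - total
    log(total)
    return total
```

Transformed code:
def main(total):
    h = total // total
    h = -4 + total
    h = 2 - h
    h = 0 - h
    h = total - 27
    h = 0 - h
    total = 3 + total
    h = 33 - total
    log(total)
    return total

h = -4 + total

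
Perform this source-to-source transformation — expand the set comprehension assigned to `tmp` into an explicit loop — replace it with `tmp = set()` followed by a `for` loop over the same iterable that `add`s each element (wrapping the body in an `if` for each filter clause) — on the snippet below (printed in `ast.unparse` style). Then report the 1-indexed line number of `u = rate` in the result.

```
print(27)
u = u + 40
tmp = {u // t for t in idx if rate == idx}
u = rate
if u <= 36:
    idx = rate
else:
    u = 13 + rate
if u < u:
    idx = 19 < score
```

Transformed code:
print(27)
u = u + 40
tmp = set()
for t in idx:
    if rate == idx:
        tmp.add(u // t)
u = rate
if u <= 36:
    idx = rate
else:
    u = 13 + rate
if u < u:
    idx = 19 < score

7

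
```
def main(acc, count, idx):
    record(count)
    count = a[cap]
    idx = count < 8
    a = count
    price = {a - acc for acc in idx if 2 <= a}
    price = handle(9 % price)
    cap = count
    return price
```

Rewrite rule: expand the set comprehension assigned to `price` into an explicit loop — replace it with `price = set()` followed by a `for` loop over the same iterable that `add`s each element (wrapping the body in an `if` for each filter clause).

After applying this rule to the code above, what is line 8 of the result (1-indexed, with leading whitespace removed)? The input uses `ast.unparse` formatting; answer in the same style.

Transformed code:
def main(acc, count, idx):
    record(count)
    count = a[cap]
    idx = count < 8
    a = count
    price = set()
    for acc in idx:
        if 2 <= a:
            price.add(a - acc)
    price = handle(9 % price)
    cap = count
    return price

if 2 <= a:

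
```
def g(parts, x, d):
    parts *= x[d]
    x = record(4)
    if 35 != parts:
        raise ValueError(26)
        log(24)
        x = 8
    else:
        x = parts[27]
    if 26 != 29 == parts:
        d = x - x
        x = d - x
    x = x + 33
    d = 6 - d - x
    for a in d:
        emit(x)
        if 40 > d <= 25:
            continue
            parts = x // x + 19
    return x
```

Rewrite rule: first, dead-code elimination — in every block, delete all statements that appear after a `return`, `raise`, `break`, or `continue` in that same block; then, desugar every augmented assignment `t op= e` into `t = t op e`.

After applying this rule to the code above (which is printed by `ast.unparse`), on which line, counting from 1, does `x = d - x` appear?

Transformed code:
def g(parts, x, d):
    parts = parts * x[d]
    x = record(4)
    if 35 != parts:
        raise ValueError(26)
    else:
        x = parts[27]
    if 26 != 29 == parts:
        d = x - x
        x = d - x
    x = x + 33
    d = 6 - d - x
    for a in d:
        emit(x)
        if 40 > d <= 25:
            continue
    return x

10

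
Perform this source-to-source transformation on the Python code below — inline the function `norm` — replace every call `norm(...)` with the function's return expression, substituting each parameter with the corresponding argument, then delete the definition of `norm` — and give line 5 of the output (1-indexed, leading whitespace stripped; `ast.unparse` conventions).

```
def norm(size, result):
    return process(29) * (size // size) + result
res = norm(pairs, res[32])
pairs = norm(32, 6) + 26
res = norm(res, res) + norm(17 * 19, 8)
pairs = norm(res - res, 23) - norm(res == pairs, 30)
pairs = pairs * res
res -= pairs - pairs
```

Transformed code:
res = process(29) * (pairs // pairs) + res[32]
pairs = process(29) * (32 // 32) + 6 + 26
res = process(29) * (res // res) + res + (process(29) * (17 * 19 // (17 * 19)) + 8)
pairs = process(29) * ((res - res) // (res - res)) + 23 - (process(29) * ((res == pairs) // (res == pairs)) + 30)
pairs = pairs * res
res -= pairs - pairs

pairs = pairs * res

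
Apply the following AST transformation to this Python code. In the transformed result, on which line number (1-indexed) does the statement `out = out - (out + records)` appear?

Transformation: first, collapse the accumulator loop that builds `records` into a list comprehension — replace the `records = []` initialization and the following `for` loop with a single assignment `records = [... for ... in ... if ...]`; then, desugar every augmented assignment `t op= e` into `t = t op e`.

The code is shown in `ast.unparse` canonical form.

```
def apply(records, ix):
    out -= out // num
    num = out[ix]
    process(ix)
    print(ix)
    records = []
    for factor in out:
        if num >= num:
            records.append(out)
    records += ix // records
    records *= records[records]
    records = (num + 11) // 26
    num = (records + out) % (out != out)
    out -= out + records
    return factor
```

Transformed code:
def apply(records, ix):
    out = out - out // num
    num = out[ix]
    process(ix)
    print(ix)
    records = [out for factor in out if num >= num]
    records = records + ix // records
    records = records * records[records]
    records = (num + 11) // 26
    num = (records + out) % (out != out)
    out = out - (out + records)
    return factor

11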